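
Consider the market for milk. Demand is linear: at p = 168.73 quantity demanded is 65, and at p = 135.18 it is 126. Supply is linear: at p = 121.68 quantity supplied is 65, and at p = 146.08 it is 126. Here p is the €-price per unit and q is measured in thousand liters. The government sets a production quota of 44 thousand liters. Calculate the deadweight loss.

Demand slope = (135.18 − 168.73)/(126 − 65) = −0.55, so p = 204.48 − 0.55q.
Supply slope = (146.08 − 121.68)/(126 − 65) = 0.4, so p = 95.68 + 0.4q.
Competitive equilibrium: 204.48 − 0.55q = 95.68 + 0.4q → q* = 114.5263, p* = 141.4905.
At q = 44: demand price = 204.48 − 0.55·44 = 180.28; supply price = 95.68 + 0.4·44 = 113.28.
Δq = 114.5263 − 44 = 70.5263; wedge = 180.28 − 113.28 = 67.
DWL = ½ × 70.5263 × 67 = €2362.63 thousand.

€2362.63 thousand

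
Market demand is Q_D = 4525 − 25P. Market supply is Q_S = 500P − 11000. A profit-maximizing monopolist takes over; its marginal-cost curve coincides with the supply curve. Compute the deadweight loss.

71615.53

In inverse form: demand P = 181 − 0.04Q, supply P = 22 + 0.002Q.
Competitive equilibrium: 181 − 0.04Q = 22 + 0.002Q → Q* = 3785.71429, P* = 29.57143.
Marginal revenue: MR = 181 − 0.08Q. Set MR = MC: 181 − 0.08Q = 22 + 0.002Q → Q_m = 1939.02439.
Price P_m = 181 − 0.04·1939.02439 = 103.43902; MC(Q_m) = 22 + 0.002·1939.02439 = 25.87805.
Competitive Q* = 3785.71429, so ΔQ = 1846.6899; wedge = 103.43902 − 25.87805 = 77.56097.
Deadweight loss = ½ × 1846.6899 × 77.56097 = 71615.53.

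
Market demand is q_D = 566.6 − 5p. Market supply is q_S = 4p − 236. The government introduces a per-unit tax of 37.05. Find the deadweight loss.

In inverse form: demand p = 113.32 − 0.2q, supply p = 59 + 0.25q.
Competitive equilibrium: 113.32 − 0.2q = 59 + 0.25q → q* = 120.71111, p* = 89.17778.
With the tax, the buyer price exceeds the seller price by 37.05: (113.32 − 0.2q) − (59 + 0.25q) = 37.05 → q' = 38.37778.
Δq = 120.71111 − 38.37778 = 82.33333; the wedge equals the tax, 37.05.
Deadweight loss = ½ × 82.33333 × 37.05 = 1525.225.

1525.225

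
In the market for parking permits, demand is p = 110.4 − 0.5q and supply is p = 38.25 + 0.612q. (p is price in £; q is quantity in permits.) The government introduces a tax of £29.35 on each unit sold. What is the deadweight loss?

Competitive equilibrium: 110.4 − 0.5q = 38.25 + 0.612q → q* = 64.8831, p* = 77.9585.
With the tax, the buyer price exceeds the seller price by 29.35: (110.4 − 0.5q) − (38.25 + 0.612q) = 29.35 → q' = 38.4892.
Δq = 64.8831 − 38.4892 = 26.3939; the wedge equals the tax, 29.35.
Welfare loss = ½ × 26.3939 × 29.35 = £387.33.

£387.33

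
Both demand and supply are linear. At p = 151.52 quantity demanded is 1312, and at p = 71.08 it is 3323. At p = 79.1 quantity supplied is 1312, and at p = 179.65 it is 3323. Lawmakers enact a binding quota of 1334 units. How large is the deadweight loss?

27565.52

Demand slope = (71.08 − 151.52)/(3323 − 1312) = −0.04, so p = 204 − 0.04q.
Supply slope = (179.65 − 79.1)/(3323 − 1312) = 0.05, so p = 13.5 + 0.05q.
Competitive equilibrium: 204 − 0.04q = 13.5 + 0.05q → q* = 2116.6667, p* = 119.3333.
At q = 1334: demand price = 204 − 0.04·1334 = 150.64; supply price = 13.5 + 0.05·1334 = 80.2.
Δq = 2116.6667 − 1334 = 782.6667; wedge = 150.64 − 80.2 = 70.44.
Welfare loss = ½ × 782.6667 × 70.44 = 27565.52.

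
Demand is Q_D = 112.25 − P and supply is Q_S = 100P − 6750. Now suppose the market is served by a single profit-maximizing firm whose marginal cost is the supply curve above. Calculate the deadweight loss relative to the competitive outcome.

245.38

In inverse form: demand P = 112.25 − Q, supply P = 67.5 + 0.01Q.
Competitive equilibrium: 112.25 − Q = 67.5 + 0.01Q → Q* = 44.3069, P* = 67.9431.
Marginal revenue: MR = 112.25 − 2Q. Set MR = MC: 112.25 − 2Q = 67.5 + 0.01Q → Q_m = 22.2637.
Price P_m = 112.25 − 1·22.2637 = 89.9863; MC(Q_m) = 67.5 + 0.01·22.2637 = 67.7226.
Competitive Q* = 44.3069, so ΔQ = 22.0432; wedge = 89.9863 − 67.7226 = 22.2637.
Welfare loss = ½ × 22.0432 × 22.2637 = 245.38.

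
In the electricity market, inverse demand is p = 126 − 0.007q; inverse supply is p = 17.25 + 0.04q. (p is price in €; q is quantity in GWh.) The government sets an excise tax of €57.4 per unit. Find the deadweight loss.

Competitive equilibrium: 126 − 0.007q = 17.25 + 0.04q → q* = 2313.8298, p* = 109.8032.
With the tax, the buyer price exceeds the seller price by 57.4: (126 − 0.007q) − (17.25 + 0.04q) = 57.4 → q' = 1092.5532.
Δq = 2313.8298 − 1092.5532 = 1221.2766; the wedge equals the tax, 57.4.
DWL = ½ × 1221.2766 × 57.4 = €35050.64.

€35050.64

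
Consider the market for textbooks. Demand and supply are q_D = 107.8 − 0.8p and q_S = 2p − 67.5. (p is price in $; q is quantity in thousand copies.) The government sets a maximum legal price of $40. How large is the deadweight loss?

In inverse form: demand p = 134.75 − 1.25q, supply p = 33.75 + 0.5q.
Competitive equilibrium: 134.75 − 1.25q = 33.75 + 0.5q → q* = 57.7143, p* = 62.6071.
At the ceiling p = 40, quantity supplied = (40 − 33.75)/0.5 = 12.5.
Willingness to pay at q' = 12.5: 134.75 − 1.25·12.5 = 119.125.
Δq = 57.7143 − 12.5 = 45.2143; wedge = 119.125 − 40 = 79.125.
Welfare loss = ½ × 45.2143 × 79.125 = $1788.79 thousand.

$1788.79 thousand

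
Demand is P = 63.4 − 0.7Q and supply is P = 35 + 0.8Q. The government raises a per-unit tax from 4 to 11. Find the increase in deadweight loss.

35

Competitive equilibrium: 63.4 − 0.7Q = 35 + 0.8Q → Q* = 18.9333, P* = 50.1467.
For a per-unit tax t: ΔQ = t/1.5, so DWL = ½·t·(t/1.5) = t²/3.
At t = 4: DWL = 5.333. At t = 11: DWL = 40.333.
Increase = 40.333 − 5.333 = 35.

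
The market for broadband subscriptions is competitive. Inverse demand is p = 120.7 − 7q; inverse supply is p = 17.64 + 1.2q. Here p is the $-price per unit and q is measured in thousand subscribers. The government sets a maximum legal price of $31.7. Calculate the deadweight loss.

$2.97 thousand

Competitive equilibrium: 120.7 − 7q = 17.64 + 1.2q → q* = 12.5683, p* = 32.722.
At the ceiling p = 31.7, quantity supplied = (31.7 − 17.64)/1.2 = 11.7167.
Willingness to pay at q' = 11.7167: 120.7 − 7·11.7167 = 38.6831.
Δq = 12.5683 − 11.7167 = 0.8516; wedge = 38.6831 − 31.7 = 6.9831.
Welfare loss = ½ × 0.8516 × 6.9831 = $2.97 thousand.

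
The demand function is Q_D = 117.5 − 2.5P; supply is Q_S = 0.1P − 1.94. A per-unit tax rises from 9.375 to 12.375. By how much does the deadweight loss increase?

In inverse form: demand P = 47 − 0.4Q, supply P = 19.4 + 10Q.
Competitive equilibrium: 47 − 0.4Q = 19.4 + 10Q → Q* = 2.6538, P* = 45.9385.
For a per-unit tax t: ΔQ = t/10.4, so DWL = ½·t·(t/10.4) = t²/20.8.
At t = 9.375: DWL = 4.226. At t = 12.375: DWL = 7.363.
Increase = 7.363 − 4.226 = 3.14.

3.14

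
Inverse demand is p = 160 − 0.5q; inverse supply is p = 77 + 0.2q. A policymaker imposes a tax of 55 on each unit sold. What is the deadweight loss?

Competitive equilibrium: 160 − 0.5q = 77 + 0.2q → q* = 118.5714, p* = 100.7143.
With the tax, the buyer price exceeds the seller price by 55: (160 − 0.5q) − (77 + 0.2q) = 55 → q' = 40.
Δq = 118.5714 − 40 = 78.5714; the wedge equals the tax, 55.
DWL = ½ × 78.5714 × 55 = 2160.71.

2160.71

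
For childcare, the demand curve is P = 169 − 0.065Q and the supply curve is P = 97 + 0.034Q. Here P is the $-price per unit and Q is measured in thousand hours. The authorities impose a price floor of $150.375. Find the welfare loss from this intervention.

Competitive equilibrium: 169 − 0.065Q = 97 + 0.034Q → Q* = 727.2727, P* = 121.7273.
At the floor P = 150.375, quantity demanded = (169 − 150.375)/0.065 = 286.5385.
Sellers' marginal cost at Q' = 286.5385: 97 + 0.034·286.5385 = 106.7423.
ΔQ = 727.2727 − 286.5385 = 440.7342; wedge = 150.375 − 106.7423 = 43.6327.
The triangle = ½ × 440.7342 × 43.6327 = $9615.21 thousand.

$9615.21 thousand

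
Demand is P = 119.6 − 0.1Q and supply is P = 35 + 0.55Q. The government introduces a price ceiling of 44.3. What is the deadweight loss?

Competitive equilibrium: 119.6 − 0.1Q = 35 + 0.55Q → Q* = 130.1538, P* = 106.5846.
At the ceiling P = 44.3, quantity supplied = (44.3 − 35)/0.55 = 16.9091.
Willingness to pay at Q' = 16.9091: 119.6 − 0.1·16.9091 = 117.9091.
ΔQ = 130.1538 − 16.9091 = 113.2447; wedge = 117.9091 − 44.3 = 73.6091.
Welfare loss = ½ × 113.2447 × 73.6091 = 4167.92.

4167.92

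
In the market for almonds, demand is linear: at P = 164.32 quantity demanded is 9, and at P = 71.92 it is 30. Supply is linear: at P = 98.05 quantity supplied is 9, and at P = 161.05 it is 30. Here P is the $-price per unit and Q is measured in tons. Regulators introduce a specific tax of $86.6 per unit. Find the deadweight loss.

$506.73

Demand slope = (71.92 − 164.32)/(30 − 9) = −4.4, so P = 203.92 − 4.4Q.
Supply slope = (161.05 − 98.05)/(30 − 9) = 3, so P = 71.05 + 3Q.
Competitive equilibrium: 203.92 − 4.4Q = 71.05 + 3Q → Q* = 17.9554, P* = 124.9162.
With the tax, the buyer price exceeds the seller price by 86.6: (203.92 − 4.4Q) − (71.05 + 3Q) = 86.6 → Q' = 6.2527.
ΔQ = 17.9554 − 6.2527 = 11.7027; the wedge equals the tax, 86.6.
DWL = ½ × 11.7027 × 86.6 = $506.73.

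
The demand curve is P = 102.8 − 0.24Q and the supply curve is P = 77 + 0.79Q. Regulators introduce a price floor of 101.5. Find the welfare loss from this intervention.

Competitive equilibrium: 102.8 − 0.24Q = 77 + 0.79Q → Q* = 25.0485, P* = 96.7883.
At the floor P = 101.5, quantity demanded = (102.8 − 101.5)/0.24 = 5.4167.
Sellers' marginal cost at Q' = 5.4167: 77 + 0.79·5.4167 = 81.2792.
ΔQ = 25.0485 − 5.4167 = 19.6318; wedge = 101.5 − 81.2792 = 20.2208.
Deadweight loss = ½ × 19.6318 × 20.2208 = 198.49.

198.49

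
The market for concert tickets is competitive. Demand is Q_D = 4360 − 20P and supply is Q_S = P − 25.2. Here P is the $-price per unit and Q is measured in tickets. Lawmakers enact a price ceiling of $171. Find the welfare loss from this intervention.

$750.90

In inverse form: demand P = 218 − 0.05Q, supply P = 25.2 + Q.
Competitive equilibrium: 218 − 0.05Q = 25.2 + Q → Q* = 183.619, P* = 208.819.
At the ceiling P = 171, quantity supplied = (171 − 25.2)/1 = 145.8.
Willingness to pay at Q' = 145.8: 218 − 0.05·145.8 = 210.71.
ΔQ = 183.619 − 145.8 = 37.819; wedge = 210.71 − 171 = 39.71.
The triangle = ½ × 37.819 × 39.71 = $750.90.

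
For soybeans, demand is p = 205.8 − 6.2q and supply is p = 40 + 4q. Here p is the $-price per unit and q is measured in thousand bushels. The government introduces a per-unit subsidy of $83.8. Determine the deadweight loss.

$344.24 thousand

Competitive equilibrium: 205.8 − 6.2q = 40 + 4q → q* = 16.2549, p* = 105.0196.
The subsidy lowers effective supply by 83.8: p = 4q − 43.8.
New quantity: 205.8 − 6.2q = 4q − 43.8 → q' = 24.4706.
Overproduction Δq = 24.4706 − 16.2549 = 8.2157; wedge = subsidy = 83.8.
Deadweight loss = ½ × 8.2157 × 83.8 = $344.24 thousand.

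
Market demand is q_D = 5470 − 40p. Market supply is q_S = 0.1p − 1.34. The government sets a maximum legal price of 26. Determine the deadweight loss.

611.40

In inverse form: demand p = 136.75 − 0.025q, supply p = 13.4 + 10q.
Competitive equilibrium: 136.75 − 0.025q = 13.4 + 10q → q* = 12.3042, p* = 136.4424.
At the ceiling p = 26, quantity supplied = (26 − 13.4)/10 = 1.26.
Willingness to pay at q' = 1.26: 136.75 − 0.025·1.26 = 136.7185.
Δq = 12.3042 − 1.26 = 11.0442; wedge = 136.7185 − 26 = 110.7185.
The triangle = ½ × 11.0442 × 110.7185 = 611.40.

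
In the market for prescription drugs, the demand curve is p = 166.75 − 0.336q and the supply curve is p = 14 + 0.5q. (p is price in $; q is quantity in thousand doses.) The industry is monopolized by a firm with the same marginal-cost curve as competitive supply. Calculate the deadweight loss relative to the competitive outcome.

$1146.96 thousand

Competitive equilibrium: 166.75 − 0.336q = 14 + 0.5q → q* = 182.7153, p* = 105.3577.
Marginal revenue: MR = 166.75 − 0.672q. Set MR = MC: 166.75 − 0.672q = 14 + 0.5q → q_m = 130.3328.
Price p_m = 166.75 − 0.336·130.3328 = 122.9582; MC(q_m) = 14 + 0.5·130.3328 = 79.1664.
Competitive q* = 182.7153, so Δq = 52.3825; wedge = 122.9582 − 79.1664 = 43.7918.
Welfare loss = ½ × 52.3825 × 43.7918 = $1146.96 thousand.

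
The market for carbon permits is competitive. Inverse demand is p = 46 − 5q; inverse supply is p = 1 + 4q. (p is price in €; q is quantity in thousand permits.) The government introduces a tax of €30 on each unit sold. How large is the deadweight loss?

€50 thousand

Competitive equilibrium: 46 − 5q = 1 + 4q → q* = 5, p* = 21.
With the tax, the buyer price exceeds the seller price by 30: (46 − 5q) − (1 + 4q) = 30 → q' = 1.6667.
Δq = 5 − 1.6667 = 3.3333; the wedge equals the tax, 30.
Welfare loss = ½ × 3.3333 × 30 = €50 thousand.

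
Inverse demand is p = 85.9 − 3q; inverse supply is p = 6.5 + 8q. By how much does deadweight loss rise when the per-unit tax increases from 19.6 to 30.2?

Competitive equilibrium: 85.9 − 3q = 6.5 + 8q → q* = 7.2182, p* = 64.2455.
For a per-unit tax t: Δq = t/11, so DWL = ½·t·(t/11) = t²/22.
At t = 19.6: DWL = 17.462. At t = 30.2: DWL = 41.456.
Increase = 41.456 − 17.462 = 23.99.

23.99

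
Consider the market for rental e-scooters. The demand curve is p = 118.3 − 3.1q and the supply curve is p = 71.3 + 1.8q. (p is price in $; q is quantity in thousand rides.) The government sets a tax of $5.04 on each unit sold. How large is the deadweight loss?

$2.592 thousand

Competitive equilibrium: 118.3 − 3.1q = 71.3 + 1.8q → q* = 9.5918, p* = 88.5653.
With the tax, the buyer price exceeds the seller price by 5.04: (118.3 − 3.1q) − (71.3 + 1.8q) = 5.04 → q' = 8.5633.
Δq = 9.5918 − 8.5633 = 1.0285; the wedge equals the tax, 5.04.
Welfare loss = ½ × 1.0285 × 5.04 = $2.592 thousand.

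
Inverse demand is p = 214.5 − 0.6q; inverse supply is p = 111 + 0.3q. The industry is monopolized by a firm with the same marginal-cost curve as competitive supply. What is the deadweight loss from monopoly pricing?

952.20

Competitive equilibrium: 214.5 − 0.6q = 111 + 0.3q → q* = 115, p* = 145.5.
Marginal revenue: MR = 214.5 − 1.2q. Set MR = MC: 214.5 − 1.2q = 111 + 0.3q → q_m = 69.
Price p_m = 214.5 − 0.6·69 = 173.1; MC(q_m) = 111 + 0.3·69 = 131.7.
Competitive q* = 115, so Δq = 46; wedge = 173.1 − 131.7 = 41.4.
The triangle = ½ × 46 × 41.4 = 952.20.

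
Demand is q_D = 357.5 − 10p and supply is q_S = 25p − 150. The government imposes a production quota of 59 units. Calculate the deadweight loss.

1649.36

In inverse form: demand p = 35.75 − 0.1q, supply p = 6 + 0.04q.
Competitive equilibrium: 35.75 − 0.1q = 6 + 0.04q → q* = 212.5, p* = 14.5.
At q = 59: demand price = 35.75 − 0.1·59 = 29.85; supply price = 6 + 0.04·59 = 8.36.
Δq = 212.5 − 59 = 153.5; wedge = 29.85 − 8.36 = 21.49.
Deadweight loss = ½ × 153.5 × 21.49 = 1649.36.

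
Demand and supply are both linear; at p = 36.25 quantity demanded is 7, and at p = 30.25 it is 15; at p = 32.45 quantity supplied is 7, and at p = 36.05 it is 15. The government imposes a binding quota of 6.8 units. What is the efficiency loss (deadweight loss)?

Demand slope = (30.25 − 36.25)/(15 − 7) = −0.75, so p = 41.5 − 0.75q.
Supply slope = (36.05 − 32.45)/(15 − 7) = 0.45, so p = 29.3 + 0.45q.
Competitive equilibrium: 41.5 − 0.75q = 29.3 + 0.45q → q* = 10.1667, p* = 33.875.
At q = 6.8: demand price = 41.5 − 0.75·6.8 = 36.4; supply price = 29.3 + 0.45·6.8 = 32.36.
Δq = 10.1667 − 6.8 = 3.3667; wedge = 36.4 − 32.36 = 4.04.
Welfare loss = ½ × 3.3667 × 4.04 = 6.80.

6.80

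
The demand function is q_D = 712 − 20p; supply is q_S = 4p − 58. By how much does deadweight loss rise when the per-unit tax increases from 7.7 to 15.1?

In inverse form: demand p = 35.6 − 0.05q, supply p = 14.5 + 0.25q.
Competitive equilibrium: 35.6 − 0.05q = 14.5 + 0.25q → q* = 70.3333, p* = 32.0833.
For a per-unit tax t: Δq = t/0.3, so DWL = ½·t·(t/0.3) = t²/0.6.
At t = 7.7: DWL = 98.817. At t = 15.1: DWL = 380.017.
Increase = 380.017 − 98.817 = 281.20.

281.20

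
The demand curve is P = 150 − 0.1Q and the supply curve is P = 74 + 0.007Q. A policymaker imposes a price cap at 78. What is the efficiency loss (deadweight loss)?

Competitive equilibrium: 150 − 0.1Q = 74 + 0.007Q → Q* = 710.2804, P* = 78.972.
At the ceiling P = 78, quantity supplied = (78 − 74)/0.007 = 571.4286.
Willingness to pay at Q' = 571.4286: 150 − 0.1·571.4286 = 92.8571.
ΔQ = 710.2804 − 571.4286 = 138.8518; wedge = 92.8571 − 78 = 14.8571.
The triangle = ½ × 138.8518 × 14.8571 = 1031.47.

1031.47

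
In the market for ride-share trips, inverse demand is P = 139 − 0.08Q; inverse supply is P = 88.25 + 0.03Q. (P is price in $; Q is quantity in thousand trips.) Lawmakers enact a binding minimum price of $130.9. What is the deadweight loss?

$7132.50 thousand

Competitive equilibrium: 139 − 0.08Q = 88.25 + 0.03Q → Q* = 461.3636, P* = 102.0909.
At the floor P = 130.9, quantity demanded = (139 − 130.9)/0.08 = 101.25.
Sellers' marginal cost at Q' = 101.25: 88.25 + 0.03·101.25 = 91.2875.
ΔQ = 461.3636 − 101.25 = 360.1136; wedge = 130.9 − 91.2875 = 39.6125.
Welfare loss = ½ × 360.1136 × 39.6125 = $7132.50 thousand.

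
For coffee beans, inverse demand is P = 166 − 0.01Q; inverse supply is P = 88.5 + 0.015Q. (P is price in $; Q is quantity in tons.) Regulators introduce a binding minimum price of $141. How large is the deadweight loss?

$4500

Competitive equilibrium: 166 − 0.01Q = 88.5 + 0.015Q → Q* = 3100, P* = 135.
At the floor P = 141, quantity demanded = (166 − 141)/0.01 = 2500.
Sellers' marginal cost at Q' = 2500: 88.5 + 0.015·2500 = 126.
ΔQ = 3100 − 2500 = 600; wedge = 141 − 126 = 15.
Deadweight loss = ½ × 600 × 15 = $4500.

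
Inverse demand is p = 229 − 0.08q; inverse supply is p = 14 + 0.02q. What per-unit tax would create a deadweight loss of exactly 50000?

Competitive equilibrium: 229 − 0.08q = 14 + 0.02q → q* = 2150, p* = 57.
A tax t gives Δq = t/0.1 and wedge t, so DWL = t²/0.2.
t²/0.2 = 50000 → t² = 10000 → t = 100.

100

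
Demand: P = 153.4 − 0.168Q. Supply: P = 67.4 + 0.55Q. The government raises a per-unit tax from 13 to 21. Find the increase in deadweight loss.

Competitive equilibrium: 153.4 − 0.168Q = 67.4 + 0.55Q → Q* = 119.7772, P* = 133.2774.
For a per-unit tax t: ΔQ = t/0.718, so DWL = ½·t·(t/0.718) = t²/1.436.
At t = 13: DWL = 117.688. At t = 21: DWL = 307.103.
Increase = 307.103 − 117.688 = 189.42.

189.42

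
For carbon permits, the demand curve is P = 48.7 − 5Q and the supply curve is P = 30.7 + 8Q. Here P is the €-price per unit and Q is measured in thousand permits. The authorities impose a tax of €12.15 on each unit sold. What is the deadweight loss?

€5.68 thousand

Competitive equilibrium: 48.7 − 5Q = 30.7 + 8Q → Q* = 1.3846, P* = 41.7769.
With the tax, the buyer price exceeds the seller price by 12.15: (48.7 − 5Q) − (30.7 + 8Q) = 12.15 → Q' = 0.45.
ΔQ = 1.3846 − 0.45 = 0.9346; the wedge equals the tax, 12.15.
DWL = ½ × 0.9346 × 12.15 = €5.68 thousand.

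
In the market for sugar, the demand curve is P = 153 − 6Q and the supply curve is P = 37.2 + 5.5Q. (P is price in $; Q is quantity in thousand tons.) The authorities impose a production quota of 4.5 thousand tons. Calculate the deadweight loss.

Competitive equilibrium: 153 − 6Q = 37.2 + 5.5Q → Q* = 10.0696, P* = 92.5826.
At Q = 4.5: demand price = 153 − 6·4.5 = 126; supply price = 37.2 + 5.5·4.5 = 61.95.
ΔQ = 10.0696 − 4.5 = 5.5696; wedge = 126 − 61.95 = 64.05.
The triangle = ½ × 5.5696 × 64.05 = $178.37 thousand.

$178.37 thousand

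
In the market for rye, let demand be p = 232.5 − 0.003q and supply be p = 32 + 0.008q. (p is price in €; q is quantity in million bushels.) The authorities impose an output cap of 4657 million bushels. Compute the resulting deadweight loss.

€1012837.66 million

Competitive equilibrium: 232.5 − 0.003q = 32 + 0.008q → q* = 18227.2727, p* = 177.8182.
At q = 4657: demand price = 232.5 − 0.003·4657 = 218.529; supply price = 32 + 0.008·4657 = 69.256.
Δq = 18227.2727 − 4657 = 13570.2727; wedge = 218.529 − 69.256 = 149.273.
DWL = ½ × 13570.2727 × 149.273 = €1012837.66 million.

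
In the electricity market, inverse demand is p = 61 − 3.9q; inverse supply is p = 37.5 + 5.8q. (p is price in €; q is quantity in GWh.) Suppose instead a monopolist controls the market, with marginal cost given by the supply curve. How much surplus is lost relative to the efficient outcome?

Competitive equilibrium: 61 − 3.9q = 37.5 + 5.8q → q* = 2.4227, p* = 51.5515.
Marginal revenue: MR = 61 − 7.8q. Set MR = MC: 61 − 7.8q = 37.5 + 5.8q → q_m = 1.7279.
Price p_m = 61 − 3.9·1.7279 = 54.2612; MC(q_m) = 37.5 + 5.8·1.7279 = 47.5218.
Competitive q* = 2.4227, so Δq = 0.6948; wedge = 54.2612 − 47.5218 = 6.7394.
Deadweight loss = ½ × 0.6948 × 6.7394 = €2.34.

€2.34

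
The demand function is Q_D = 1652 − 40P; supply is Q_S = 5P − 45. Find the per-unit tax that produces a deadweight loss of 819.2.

In inverse form: demand P = 41.3 − 0.025Q, supply P = 9 + 0.2Q.
Competitive equilibrium: 41.3 − 0.025Q = 9 + 0.2Q → Q* = 143.5556, P* = 37.7111.
A tax t gives ΔQ = t/0.225 and wedge t, so DWL = t²/0.45.
t²/0.45 = 819.2 → t² = 368.64 → t = 19.2.

19.2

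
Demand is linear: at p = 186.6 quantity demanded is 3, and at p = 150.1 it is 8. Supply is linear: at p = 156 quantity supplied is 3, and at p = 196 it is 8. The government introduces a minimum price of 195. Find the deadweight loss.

75.94

Demand slope = (150.1 − 186.6)/(8 − 3) = −7.3, so p = 208.5 − 7.3q.
Supply slope = (196 − 156)/(8 − 3) = 8, so p = 132 + 8q.
Competitive equilibrium: 208.5 − 7.3q = 132 + 8q → q* = 5, p* = 172.
At the floor p = 195, quantity demanded = (208.5 − 195)/7.3 = 1.8493.
Sellers' marginal cost at q' = 1.8493: 132 + 8·1.8493 = 146.7944.
Δq = 5 − 1.8493 = 3.1507; wedge = 195 − 146.7944 = 48.2056.
Welfare loss = ½ × 3.1507 × 48.2056 = 75.94.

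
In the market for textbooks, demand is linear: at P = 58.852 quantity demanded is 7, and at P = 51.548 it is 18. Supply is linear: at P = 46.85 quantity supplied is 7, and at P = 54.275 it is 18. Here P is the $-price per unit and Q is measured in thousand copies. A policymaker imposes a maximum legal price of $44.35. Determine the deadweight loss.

Demand slope = (51.548 − 58.852)/(18 − 7) = −0.664, so P = 63.5 − 0.664Q.
Supply slope = (54.275 − 46.85)/(18 − 7) = 0.675, so P = 42.125 + 0.675Q.
Competitive equilibrium: 63.5 − 0.664Q = 42.125 + 0.675Q → Q* = 15.9634, P* = 52.9003.
At the ceiling P = 44.35, quantity supplied = (44.35 − 42.125)/0.675 = 3.2963.
Willingness to pay at Q' = 3.2963: 63.5 − 0.664·3.2963 = 61.3113.
ΔQ = 15.9634 − 3.2963 = 12.6671; wedge = 61.3113 − 44.35 = 16.9613.
DWL = ½ × 12.6671 × 16.9613 = $107.43 thousand.

$107.43 thousand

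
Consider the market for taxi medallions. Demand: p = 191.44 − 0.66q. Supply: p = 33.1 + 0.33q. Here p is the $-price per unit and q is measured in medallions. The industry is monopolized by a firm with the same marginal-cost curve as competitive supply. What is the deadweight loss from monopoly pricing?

Competitive equilibrium: 191.44 − 0.66q = 33.1 + 0.33q → q* = 159.93939, p* = 85.88.
Marginal revenue: MR = 191.44 − 1.32q. Set MR = MC: 191.44 − 1.32q = 33.1 + 0.33q → q_m = 95.96364.
Price p_m = 191.44 − 0.66·95.96364 = 128.104; MC(q_m) = 33.1 + 0.33·95.96364 = 64.768.
Competitive q* = 159.93939, so Δq = 63.97575; wedge = 128.104 − 64.768 = 63.336.
The triangle = ½ × 63.97575 × 63.336 = $2025.98.

$2025.98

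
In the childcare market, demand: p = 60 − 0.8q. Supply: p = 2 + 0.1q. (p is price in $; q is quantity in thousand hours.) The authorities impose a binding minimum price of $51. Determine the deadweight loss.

$1273.34 thousand

Competitive equilibrium: 60 − 0.8q = 2 + 0.1q → q* = 64.4444, p* = 8.4444.
At the floor p = 51, quantity demanded = (60 − 51)/0.8 = 11.25.
Sellers' marginal cost at q' = 11.25: 2 + 0.1·11.25 = 3.125.
Δq = 64.4444 − 11.25 = 53.1944; wedge = 51 − 3.125 = 47.875.
The triangle = ½ × 53.1944 × 47.875 = $1273.34 thousand.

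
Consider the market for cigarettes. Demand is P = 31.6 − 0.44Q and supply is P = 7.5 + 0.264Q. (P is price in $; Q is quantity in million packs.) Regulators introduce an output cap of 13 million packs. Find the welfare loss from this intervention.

$158.70 million

Competitive equilibrium: 31.6 − 0.44Q = 7.5 + 0.264Q → Q* = 34.233, P* = 16.5375.
At Q = 13: demand price = 31.6 − 0.44·13 = 25.88; supply price = 7.5 + 0.264·13 = 10.932.
ΔQ = 34.233 − 13 = 21.233; wedge = 25.88 − 10.932 = 14.948.
Deadweight loss = ½ × 21.233 × 14.948 = $158.70 million.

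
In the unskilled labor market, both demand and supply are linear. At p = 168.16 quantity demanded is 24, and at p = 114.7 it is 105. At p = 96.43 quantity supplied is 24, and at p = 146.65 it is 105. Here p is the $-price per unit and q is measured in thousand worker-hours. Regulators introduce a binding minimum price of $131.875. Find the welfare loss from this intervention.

Demand slope = (114.7 − 168.16)/(105 − 24) = −0.66, so p = 184 − 0.66q.
Supply slope = (146.65 − 96.43)/(105 − 24) = 0.62, so p = 81.55 + 0.62q.
Competitive equilibrium: 184 − 0.66q = 81.55 + 0.62q → q* = 80.0391, p* = 131.1742.
At the floor p = 131.875, quantity demanded = (184 − 131.875)/0.66 = 78.9773.
Sellers' marginal cost at q' = 78.9773: 81.55 + 0.62·78.9773 = 130.5159.
Δq = 80.0391 − 78.9773 = 1.0618; wedge = 131.875 − 130.5159 = 1.3591.
Welfare loss = ½ × 1.0618 × 1.3591 = $0.72 thousand.

$0.72 thousand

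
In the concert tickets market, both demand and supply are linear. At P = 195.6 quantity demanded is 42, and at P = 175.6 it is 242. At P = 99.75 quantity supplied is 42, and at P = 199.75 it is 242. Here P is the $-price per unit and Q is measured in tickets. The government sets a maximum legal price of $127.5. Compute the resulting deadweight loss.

Demand slope = (175.6 − 195.6)/(242 − 42) = −0.1, so P = 199.8 − 0.1Q.
Supply slope = (199.75 − 99.75)/(242 − 42) = 0.5, so P = 78.75 + 0.5Q.
Competitive equilibrium: 199.8 − 0.1Q = 78.75 + 0.5Q → Q* = 201.75, P* = 179.625.
At the ceiling P = 127.5, quantity supplied = (127.5 − 78.75)/0.5 = 97.5.
Willingness to pay at Q' = 97.5: 199.8 − 0.1·97.5 = 190.05.
ΔQ = 201.75 − 97.5 = 104.25; wedge = 190.05 − 127.5 = 62.55.
DWL = ½ × 104.25 × 62.55 = $3260.42.

$3260.42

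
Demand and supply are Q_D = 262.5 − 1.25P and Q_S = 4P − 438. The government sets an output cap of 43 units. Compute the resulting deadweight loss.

In inverse form: demand P = 210 − 0.8Q, supply P = 109.5 + 0.25Q.
Competitive equilibrium: 210 − 0.8Q = 109.5 + 0.25Q → Q* = 95.7143, P* = 133.4286.
At Q = 43: demand price = 210 − 0.8·43 = 175.6; supply price = 109.5 + 0.25·43 = 120.25.
ΔQ = 95.7143 − 43 = 52.7143; wedge = 175.6 − 120.25 = 55.35.
The triangle = ½ × 52.7143 × 55.35 = 1458.87.

1458.87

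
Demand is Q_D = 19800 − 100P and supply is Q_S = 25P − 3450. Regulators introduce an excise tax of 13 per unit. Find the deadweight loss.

In inverse form: demand P = 198 − 0.01Q, supply P = 138 + 0.04Q.
Competitive equilibrium: 198 − 0.01Q = 138 + 0.04Q → Q* = 1200, P* = 186.
With the tax, the buyer price exceeds the seller price by 13: (198 − 0.01Q) − (138 + 0.04Q) = 13 → Q' = 940.
ΔQ = 1200 − 940 = 260; the wedge equals the tax, 13.
Welfare loss = ½ × 260 × 13 = 1690.

1690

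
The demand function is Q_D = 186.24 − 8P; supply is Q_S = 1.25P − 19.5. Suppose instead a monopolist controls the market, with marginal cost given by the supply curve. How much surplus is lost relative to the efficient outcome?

0.45

In inverse form: demand P = 23.28 − 0.125Q, supply P = 15.6 + 0.8Q.
Competitive equilibrium: 23.28 − 0.125Q = 15.6 + 0.8Q → Q* = 8.3027, P* = 22.2422.
Marginal revenue: MR = 23.28 − 0.25Q. Set MR = MC: 23.28 − 0.25Q = 15.6 + 0.8Q → Q_m = 7.3143.
Price P_m = 23.28 − 0.125·7.3143 = 22.3657; MC(Q_m) = 15.6 + 0.8·7.3143 = 21.4514.
Competitive Q* = 8.3027, so ΔQ = 0.9884; wedge = 22.3657 − 21.4514 = 0.9143.
The triangle = ½ × 0.9884 × 0.9143 = 0.45.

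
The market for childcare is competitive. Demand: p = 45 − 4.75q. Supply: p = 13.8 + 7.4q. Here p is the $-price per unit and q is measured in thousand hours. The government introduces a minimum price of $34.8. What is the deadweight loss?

Competitive equilibrium: 45 − 4.75q = 13.8 + 7.4q → q* = 2.5679, p* = 32.8025.
At the floor p = 34.8, quantity demanded = (45 − 34.8)/4.75 = 2.1474.
Sellers' marginal cost at q' = 2.1474: 13.8 + 7.4·2.1474 = 29.6908.
Δq = 2.5679 − 2.1474 = 0.4205; wedge = 34.8 − 29.6908 = 5.1092.
Welfare loss = ½ × 0.4205 × 5.1092 = $1.07 thousand.

$1.07 thousand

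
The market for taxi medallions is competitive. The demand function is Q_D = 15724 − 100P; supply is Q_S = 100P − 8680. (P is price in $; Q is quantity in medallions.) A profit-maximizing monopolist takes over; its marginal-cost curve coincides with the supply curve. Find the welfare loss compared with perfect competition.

$13782.76

In inverse form: demand P = 157.24 − 0.01Q, supply P = 86.8 + 0.01Q.
Competitive equilibrium: 157.24 − 0.01Q = 86.8 + 0.01Q → Q* = 3522, P* = 122.02.
Marginal revenue: MR = 157.24 − 0.02Q. Set MR = MC: 157.24 − 0.02Q = 86.8 + 0.01Q → Q_m = 2348.
Price P_m = 157.24 − 0.01·2348 = 133.76; MC(Q_m) = 86.8 + 0.01·2348 = 110.28.
Competitive Q* = 3522, so ΔQ = 1174; wedge = 133.76 − 110.28 = 23.48.
The triangle = ½ × 1174 × 23.48 = $13782.76.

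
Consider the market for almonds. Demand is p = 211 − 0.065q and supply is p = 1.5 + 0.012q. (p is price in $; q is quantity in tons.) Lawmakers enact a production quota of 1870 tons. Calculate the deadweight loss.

$27867.27

Competitive equilibrium: 211 − 0.065q = 1.5 + 0.012q → q* = 2720.7792, p* = 34.1494.
At q = 1870: demand price = 211 − 0.065·1870 = 89.45; supply price = 1.5 + 0.012·1870 = 23.94.
Δq = 2720.7792 − 1870 = 850.7792; wedge = 89.45 − 23.94 = 65.51.
The triangle = ½ × 850.7792 × 65.51 = $27867.27.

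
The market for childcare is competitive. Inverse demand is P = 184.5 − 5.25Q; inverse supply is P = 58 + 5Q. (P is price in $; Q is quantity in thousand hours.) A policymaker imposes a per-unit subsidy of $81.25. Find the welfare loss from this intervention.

$322.03 thousand

Competitive equilibrium: 184.5 − 5.25Q = 58 + 5Q → Q* = 12.3415, P* = 119.7073.
The subsidy lowers effective supply by 81.25: P = 5Q − 23.25.
New quantity: 184.5 − 5.25Q = 5Q − 23.25 → Q' = 20.2683.
Overproduction ΔQ = 20.2683 − 12.3415 = 7.9268; wedge = subsidy = 81.25.
Welfare loss = ½ × 7.9268 × 81.25 = $322.03 thousand.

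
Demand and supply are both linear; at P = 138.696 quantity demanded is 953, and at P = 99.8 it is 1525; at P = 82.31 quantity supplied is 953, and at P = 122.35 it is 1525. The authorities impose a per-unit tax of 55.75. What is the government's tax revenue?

53386.68

Demand slope = (99.8 − 138.696)/(1525 − 953) = −0.068, so P = 203.5 − 0.068Q.
Supply slope = (122.35 − 82.31)/(1525 − 953) = 0.07, so P = 15.6 + 0.07Q.
Competitive equilibrium: 203.5 − 0.068Q = 15.6 + 0.07Q → Q* = 1361.594203, P* = 110.911594.
With the tax, the buyer price exceeds the seller price by 55.75: (203.5 − 0.068Q) − (15.6 + 0.07Q) = 55.75 → Q' = 957.608696.
Tax revenue = 55.75 × 957.608696 = 53386.68.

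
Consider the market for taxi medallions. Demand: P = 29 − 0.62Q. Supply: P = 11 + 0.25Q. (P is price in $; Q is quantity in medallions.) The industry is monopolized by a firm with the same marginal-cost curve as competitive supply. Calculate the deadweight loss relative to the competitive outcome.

$32.24

Competitive equilibrium: 29 − 0.62Q = 11 + 0.25Q → Q* = 20.6897, P* = 16.1724.
Marginal revenue: MR = 29 − 1.24Q. Set MR = MC: 29 − 1.24Q = 11 + 0.25Q → Q_m = 12.0805.
Price P_m = 29 − 0.62·12.0805 = 21.5101; MC(Q_m) = 11 + 0.25·12.0805 = 14.0201.
Competitive Q* = 20.6897, so ΔQ = 8.6092; wedge = 21.5101 − 14.0201 = 7.49.
DWL = ½ × 8.6092 × 7.49 = $32.24.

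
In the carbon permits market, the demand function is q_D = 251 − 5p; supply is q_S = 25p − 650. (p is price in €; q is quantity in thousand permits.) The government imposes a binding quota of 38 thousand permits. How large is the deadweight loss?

€473.76 thousand

In inverse form: demand p = 50.2 − 0.2q, supply p = 26 + 0.04q.
Competitive equilibrium: 50.2 − 0.2q = 26 + 0.04q → q* = 100.8333, p* = 30.0333.
At q = 38: demand price = 50.2 − 0.2·38 = 42.6; supply price = 26 + 0.04·38 = 27.52.
Δq = 100.8333 − 38 = 62.8333; wedge = 42.6 − 27.52 = 15.08.
The triangle = ½ × 62.8333 × 15.08 = €473.76 thousand.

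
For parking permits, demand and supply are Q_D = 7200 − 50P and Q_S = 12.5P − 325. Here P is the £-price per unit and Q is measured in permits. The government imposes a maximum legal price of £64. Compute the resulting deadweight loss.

£24851.25

In inverse form: demand P = 144 − 0.02Q, supply P = 26 + 0.08Q.
Competitive equilibrium: 144 − 0.02Q = 26 + 0.08Q → Q* = 1180, P* = 120.4.
At the ceiling P = 64, quantity supplied = (64 − 26)/0.08 = 475.
Willingness to pay at Q' = 475: 144 − 0.02·475 = 134.5.
ΔQ = 1180 − 475 = 705; wedge = 134.5 − 64 = 70.5.
DWL = ½ × 705 × 70.5 = £24851.25.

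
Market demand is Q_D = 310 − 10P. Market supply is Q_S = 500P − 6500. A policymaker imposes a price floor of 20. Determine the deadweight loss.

In inverse form: demand P = 31 − 0.1Q, supply P = 13 + 0.002Q.
Competitive equilibrium: 31 − 0.1Q = 13 + 0.002Q → Q* = 176.4706, P* = 13.3529.
At the floor P = 20, quantity demanded = (31 − 20)/0.1 = 110.
Sellers' marginal cost at Q' = 110: 13 + 0.002·110 = 13.22.
ΔQ = 176.4706 − 110 = 66.4706; wedge = 20 − 13.22 = 6.78.
Welfare loss = ½ × 66.4706 × 6.78 = 225.34.

225.34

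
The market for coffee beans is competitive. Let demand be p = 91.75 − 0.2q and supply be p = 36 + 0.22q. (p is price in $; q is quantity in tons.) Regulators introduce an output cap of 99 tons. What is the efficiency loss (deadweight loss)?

$239.03

Competitive equilibrium: 91.75 − 0.2q = 36 + 0.22q → q* = 132.7381, p* = 65.2024.
At q = 99: demand price = 91.75 − 0.2·99 = 71.95; supply price = 36 + 0.22·99 = 57.78.
Δq = 132.7381 − 99 = 33.7381; wedge = 71.95 − 57.78 = 14.17.
The triangle = ½ × 33.7381 × 14.17 = $239.03.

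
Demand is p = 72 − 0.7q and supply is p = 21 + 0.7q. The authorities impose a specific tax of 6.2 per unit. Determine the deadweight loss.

Competitive equilibrium: 72 − 0.7q = 21 + 0.7q → q* = 36.4286, p* = 46.5.
With the tax, the buyer price exceeds the seller price by 6.2: (72 − 0.7q) − (21 + 0.7q) = 6.2 → q' = 32.
Δq = 36.4286 − 32 = 4.4286; the wedge equals the tax, 6.2.
The triangle = ½ × 4.4286 × 6.2 = 13.73.

13.73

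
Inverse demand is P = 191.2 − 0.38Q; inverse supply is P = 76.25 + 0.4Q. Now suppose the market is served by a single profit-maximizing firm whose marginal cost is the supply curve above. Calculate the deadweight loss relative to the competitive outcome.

Competitive equilibrium: 191.2 − 0.38Q = 76.25 + 0.4Q → Q* = 147.3718, P* = 135.1987.
Marginal revenue: MR = 191.2 − 0.76Q. Set MR = MC: 191.2 − 0.76Q = 76.25 + 0.4Q → Q_m = 99.0948.
Price P_m = 191.2 − 0.38·99.0948 = 153.544; MC(Q_m) = 76.25 + 0.4·99.0948 = 115.8879.
Competitive Q* = 147.3718, so ΔQ = 48.277; wedge = 153.544 − 115.8879 = 37.6561.
The triangle = ½ × 48.277 × 37.6561 = 908.96.

908.96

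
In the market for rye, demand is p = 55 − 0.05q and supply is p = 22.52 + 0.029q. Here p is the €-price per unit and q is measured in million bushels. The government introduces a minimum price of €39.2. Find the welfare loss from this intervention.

€357.53 million

Competitive equilibrium: 55 − 0.05q = 22.52 + 0.029q → q* = 411.1392, p* = 34.443.
At the floor p = 39.2, quantity demanded = (55 − 39.2)/0.05 = 316.
Sellers' marginal cost at q' = 316: 22.52 + 0.029·316 = 31.684.
Δq = 411.1392 − 316 = 95.1392; wedge = 39.2 − 31.684 = 7.516.
Welfare loss = ½ × 95.1392 × 7.516 = €357.53 million.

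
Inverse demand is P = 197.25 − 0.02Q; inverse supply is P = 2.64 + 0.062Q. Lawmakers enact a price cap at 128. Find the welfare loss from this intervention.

5061.53

Competitive equilibrium: 197.25 − 0.02Q = 2.64 + 0.062Q → Q* = 2373.2927, P* = 149.7841.
At the ceiling P = 128, quantity supplied = (128 − 2.64)/0.062 = 2021.9355.
Willingness to pay at Q' = 2021.9355: 197.25 − 0.02·2021.9355 = 156.8113.
ΔQ = 2373.2927 − 2021.9355 = 351.3572; wedge = 156.8113 − 128 = 28.8113.
Welfare loss = ½ × 351.3572 × 28.8113 = 5061.53.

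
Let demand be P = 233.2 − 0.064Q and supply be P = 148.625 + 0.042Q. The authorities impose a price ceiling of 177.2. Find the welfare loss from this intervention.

731.98

Competitive equilibrium: 233.2 − 0.064Q = 148.625 + 0.042Q → Q* = 797.8774, P* = 182.1358.
At the ceiling P = 177.2, quantity supplied = (177.2 − 148.625)/0.042 = 680.3571.
Willingness to pay at Q' = 680.3571: 233.2 − 0.064·680.3571 = 189.6571.
ΔQ = 797.8774 − 680.3571 = 117.5203; wedge = 189.6571 − 177.2 = 12.4571.
The triangle = ½ × 117.5203 × 12.4571 = 731.98.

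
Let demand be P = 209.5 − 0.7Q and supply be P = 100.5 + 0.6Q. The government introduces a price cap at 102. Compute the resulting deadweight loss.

Competitive equilibrium: 209.5 − 0.7Q = 100.5 + 0.6Q → Q* = 83.8462, P* = 150.8077.
At the ceiling P = 102, quantity supplied = (102 − 100.5)/0.6 = 2.5.
Willingness to pay at Q' = 2.5: 209.5 − 0.7·2.5 = 207.75.
ΔQ = 83.8462 − 2.5 = 81.3462; wedge = 207.75 − 102 = 105.75.
Welfare loss = ½ × 81.3462 × 105.75 = 4301.18.

4301.18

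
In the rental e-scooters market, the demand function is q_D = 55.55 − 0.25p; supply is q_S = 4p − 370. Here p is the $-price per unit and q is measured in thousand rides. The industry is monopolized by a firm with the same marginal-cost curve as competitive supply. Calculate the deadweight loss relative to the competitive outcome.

$465.24 thousand

In inverse form: demand p = 222.2 − 4q, supply p = 92.5 + 0.25q.
Competitive equilibrium: 222.2 − 4q = 92.5 + 0.25q → q* = 30.5176, p* = 100.1294.
Marginal revenue: MR = 222.2 − 8q. Set MR = MC: 222.2 − 8q = 92.5 + 0.25q → q_m = 15.7212.
Price p_m = 222.2 − 4·15.7212 = 159.3152; MC(q_m) = 92.5 + 0.25·15.7212 = 96.4303.
Competitive q* = 30.5176, so Δq = 14.7964; wedge = 159.3152 − 96.4303 = 62.8849.
DWL = ½ × 14.7964 × 62.8849 = $465.24 thousand.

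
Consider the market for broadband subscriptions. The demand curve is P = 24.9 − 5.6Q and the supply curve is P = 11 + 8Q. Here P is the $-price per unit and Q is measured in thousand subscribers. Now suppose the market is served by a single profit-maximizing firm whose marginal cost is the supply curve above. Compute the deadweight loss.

$0.60 thousand

Competitive equilibrium: 24.9 − 5.6Q = 11 + 8Q → Q* = 1.0221, P* = 19.1765.
Marginal revenue: MR = 24.9 − 11.2Q. Set MR = MC: 24.9 − 11.2Q = 11 + 8Q → Q_m = 0.724.
Price P_m = 24.9 − 5.6·0.724 = 20.8456; MC(Q_m) = 11 + 8·0.724 = 16.792.
Competitive Q* = 1.0221, so ΔQ = 0.2981; wedge = 20.8456 − 16.792 = 4.0536.
The triangle = ½ × 0.2981 × 4.0536 = $0.60 thousand.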